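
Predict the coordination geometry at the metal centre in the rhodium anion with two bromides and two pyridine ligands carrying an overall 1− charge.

Ligand charges: each bromide is −1; pyridine is neutral. With an overall charge of −1 the rhodium centre must be in the +1 oxidation state.
Group 9 minus oxidation state 1 gives a d⁸ configuration.
Coordination number: 4.
A 4d d⁸ ion has a large crystal-field splitting; square planar leaves the high-energy d_{x²−y²} orbital empty and maximises CFSE.

square planar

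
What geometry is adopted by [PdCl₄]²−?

square planar

Each chloride is −1; balancing the −2 overall charge requires Pd(II).
Group 10 minus oxidation state 2 gives a d⁸ configuration.
Coordination number: 4.
A 4d d⁸ ion has a large crystal-field splitting; square planar leaves the high-energy d_{x²−y²} orbital empty and maximises CFSE.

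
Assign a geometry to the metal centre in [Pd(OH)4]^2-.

Summing ligand charges against the −2 overall charge gives an oxidation state of +2 for palladium.
Group 10 minus oxidation state 2 gives a d⁸ configuration.
With 4 monodentate ligands the coordination number is 4.
A 4d d⁸ ion has a large crystal-field splitting; square planar leaves the high-energy d_{x²−y²} orbital empty and maximises CFSE.

square planar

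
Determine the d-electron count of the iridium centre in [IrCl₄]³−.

Summing ligand charges against the −3 overall charge gives an oxidation state of +1 for iridium.
Iridium is a group-9 element; Ir(I) is therefore d⁸.

d⁸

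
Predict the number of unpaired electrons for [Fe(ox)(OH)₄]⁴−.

4 unpaired electrons

Ligand charges: each oxalate is −2; each hydroxide is −1. With an overall charge of −4 the iron centre must be in the +2 oxidation state.
Group 8 minus oxidation state 2 gives a d⁶ configuration.
Counting donor atoms: 1×oxalate (bidentate) → 2 donors; 4×hydroxide (monodentate) → 4 donors. Coordination number = 6.
The spin state decides the count: Hydroxide and oxalate are weak-field ligands for a first-row metal, so the complex is high-spin.
An octahedral high-spin d⁶ ion is t₂g⁴e_g², giving 4 unpaired electrons.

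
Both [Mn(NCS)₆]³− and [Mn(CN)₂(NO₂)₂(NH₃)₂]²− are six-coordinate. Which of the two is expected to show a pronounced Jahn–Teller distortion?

[Mn(NCS)₆]³−: Ligand charges: each isothiocyanate is −1. With an overall charge of −3 the manganese centre must be in the +3 oxidation state. Mn sits in group 7, so the d-electron count is 7 − 3 = 4. Isothiocyanate is a weak-field ligand for a first-row metal, so the complex is high-spin. The t₂g³e_g¹ (high-spin) configuration has an unevenly filled e_g set; the Jahn–Teller theorem predicts a tetragonal distortion (typically axial elongation) to lift the degeneracy.
[Mn(CN)₂(NO₂)₂(NH₃)₂]²−: Summing ligand charges against the −2 overall charge gives an oxidation state of +2 for manganese. Manganese is a group-7 element; Mn(II) is therefore d⁵. Cyanide and nitro (N-bound nitrite) are strong-field ligands (high in the spectrochemical series) for a first-row metal, so the complex is low-spin. The d⁵ configuration leaves the e_g set evenly filled (or empty) — no strong Jahn–Teller driving force.

[Mn(NCS)₆]³−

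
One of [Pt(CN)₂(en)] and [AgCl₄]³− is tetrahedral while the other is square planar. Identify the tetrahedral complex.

[AgCl₄]³−

For [Pt(CN)₂(en)]: Ligand charges: each cyanide is −1; ethylenediamine is neutral. With an overall charge of 0 the platinum centre must be in the +2 oxidation state. Group 10 minus oxidation state 2 gives a d⁸ configuration. A 5d d⁸ ion has a large crystal-field splitting; square planar leaves the high-energy d_{x²−y²} orbital empty and maximises CFSE. → square planar.
For [AgCl₄]³−: Each chloride is −1; balancing the −3 overall charge requires Ag(I). Silver is a group-11 element; Ag(I) is therefore d¹⁰. A d¹⁰ ion has no crystal-field stabilisation preference between square planar and tetrahedral, so four ligands adopt the sterically favoured tetrahedral geometry. → tetrahedral.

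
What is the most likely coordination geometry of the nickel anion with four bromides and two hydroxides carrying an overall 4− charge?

octahedral

Ligand charges: each bromide is −1; each hydroxide is −1. With an overall charge of −4 the nickel centre must be in the +2 oxidation state.
Group 10 minus oxidation state 2 gives a d⁸ configuration.
With 6 monodentate ligands the coordination number is 6.
Six donors around a single metal centre give an octahedral coordination sphere.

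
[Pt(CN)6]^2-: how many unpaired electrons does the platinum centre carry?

Summing ligand charges against the −2 overall charge gives an oxidation state of +4 for platinum.
Pt sits in group 10, so the d-electron count is 10 − 4 = 6.
The spin state decides the count: a 5d ion has a large Δₒ and is invariably low-spin.
An octahedral low-spin d⁶ ion is t₂g⁶e_g⁰, giving 0 unpaired electrons.

0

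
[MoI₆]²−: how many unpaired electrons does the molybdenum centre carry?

Summing ligand charges against the −2 overall charge gives an oxidation state of +4 for molybdenum.
Group 6 minus oxidation state 4 gives a d² configuration.
In an octahedral field the d² configuration is t₂g²e_g⁰ (only one arrangement possible), giving 2 unpaired electrons.

2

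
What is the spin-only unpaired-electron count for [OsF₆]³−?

Ligand charges: each fluoride is −1. With an overall charge of −3 the osmium centre must be in the +3 oxidation state.
Osmium is a group-8 element; Os(III) is therefore d⁵.
The spin state decides the count: a 5d ion has a large Δₒ and is invariably low-spin.
An octahedral low-spin d⁵ ion is t₂g⁵e_g⁰, giving 1 unpaired electron.

1 unpaired electron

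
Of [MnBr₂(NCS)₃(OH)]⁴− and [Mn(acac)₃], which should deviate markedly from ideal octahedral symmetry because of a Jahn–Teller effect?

[Mn(acac)₃]

[MnBr₂(NCS)₃(OH)]⁴−: Ligand charges: each bromide is −1; each isothiocyanate is −1; each hydroxide is −1. With an overall charge of −4 the manganese centre must be in the +2 oxidation state. Group 7 minus oxidation state 2 gives a d⁵ configuration. Bromide, hydroxide, and isothiocyanate are weak-field ligands for a first-row metal, so the complex is high-spin. The d⁵ configuration leaves the e_g set evenly filled (or empty) — no strong Jahn–Teller driving force.
[Mn(acac)₃]: Summing ligand charges against the 0 overall charge gives an oxidation state of +3 for manganese. Manganese is a group-7 element; Mn(III) is therefore d⁴. Acetylacetonate is a weak-field ligand for a first-row metal, so the complex is high-spin. The t₂g³e_g¹ (high-spin) configuration has an unevenly filled e_g set; the Jahn–Teller theorem predicts a tetragonal distortion (typically axial elongation) to lift the degeneracy.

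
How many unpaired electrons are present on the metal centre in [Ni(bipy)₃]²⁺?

2

2,2′-bipyridine is neutral; balancing the +2 overall charge requires Ni(II).
Ni sits in group 10, so the d-electron count is 10 − 2 = 8.
Counting donor atoms: 3×2,2′-bipyridine (bidentate) → 6 donors. Coordination number = 6.
In an octahedral field the d⁸ configuration is t₂g⁶e_g² (only one arrangement possible), giving 2 unpaired electrons.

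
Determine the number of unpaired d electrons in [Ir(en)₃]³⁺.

Ethylenediamine is neutral; balancing the +3 overall charge requires Ir(III).
Group 9 minus oxidation state 3 gives a d⁶ configuration.
Counting donor atoms: 3×ethylenediamine (bidentate) → 6 donors. Coordination number = 6.
The spin state decides the count: a 5d ion has a large Δₒ and is invariably low-spin.
An octahedral low-spin d⁶ ion is t₂g⁶e_g⁰, giving 0 unpaired electrons.

0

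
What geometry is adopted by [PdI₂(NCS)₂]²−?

square planar

Ligand charges: each iodide is −1; each isothiocyanate is −1. With an overall charge of −2 the palladium centre must be in the +2 oxidation state.
Palladium is a group-10 element; Pd(II) is therefore d⁸.
With 4 monodentate ligands the coordination number is 4.
A 4d d⁸ ion has a large crystal-field splitting; square planar leaves the high-energy d_{x²−y²} orbital empty and maximises CFSE.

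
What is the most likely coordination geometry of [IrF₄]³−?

Each fluoride is −1; balancing the −3 overall charge requires Ir(I).
Iridium is a group-9 element; Ir(I) is therefore d⁸.
Coordination number: 4.
A 5d d⁸ ion has a large crystal-field splitting; square planar leaves the high-energy d_{x²−y²} orbital empty and maximises CFSE.

square planar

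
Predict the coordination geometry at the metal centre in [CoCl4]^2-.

Summing ligand charges against the −2 overall charge gives an oxidation state of +2 for cobalt.
Co sits in group 9, so the d-electron count is 9 − 2 = 7.
With 4 monodentate ligands the coordination number is 4.
Chloride is a weak-field ligand.
For a high-spin 3d d⁷ ion with weak-field ligands the small Δₜ gives little square-planar CFSE advantage, so four ligands adopt the sterically favoured tetrahedral geometry.

tetrahedral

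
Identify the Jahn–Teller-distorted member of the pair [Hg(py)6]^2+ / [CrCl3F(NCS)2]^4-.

[Hg(py)6]^2+: Ligand charges: pyridine is neutral. With an overall charge of +2 the mercury centre must be in the +2 oxidation state. Hg sits in group 12, so the d-electron count is 12 − 2 = 10. The d¹⁰ configuration leaves the e_g set evenly filled (or empty) — no strong Jahn–Teller driving force.
[CrCl3F(NCS)2]^4-: Ligand charges: each chloride is −1; each fluoride is −1; each isothiocyanate is −1. With an overall charge of −4 the chromium centre must be in the +2 oxidation state. Group 6 minus oxidation state 2 gives a d⁴ configuration. Chloride, fluoride, and isothiocyanate are weak-field ligands for a first-row metal, so the complex is high-spin. The t₂g³e_g¹ (high-spin) configuration has an unevenly filled e_g set; the Jahn–Teller theorem predicts a tetragonal distortion (typically axial elongation) to lift the degeneracy.

[CrCl3F(NCS)2]^4-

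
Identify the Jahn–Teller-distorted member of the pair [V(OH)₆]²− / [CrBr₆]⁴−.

[V(OH)₆]²−: Ligand charges: each hydroxide is −1. With an overall charge of −2 the vanadium centre must be in the +4 oxidation state. Group 5 minus oxidation state 4 gives a d¹ configuration. The d¹ configuration leaves the e_g set evenly filled (or empty) — no strong Jahn–Teller driving force.
[CrBr₆]⁴−: Summing ligand charges against the −4 overall charge gives an oxidation state of +2 for chromium. Cr sits in group 6, so the d-electron count is 6 − 2 = 4. Bromide is a weak-field ligand for a first-row metal, so the complex is high-spin. The t₂g³e_g¹ (high-spin) configuration has an unevenly filled e_g set; the Jahn–Teller theorem predicts a tetragonal distortion (typically axial elongation) to lift the degeneracy.

[CrBr₆]⁴−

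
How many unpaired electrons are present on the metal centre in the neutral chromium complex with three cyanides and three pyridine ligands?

3

Summing ligand charges against the 0 overall charge gives an oxidation state of +3 for chromium.
Group 6 minus oxidation state 3 gives a d³ configuration.
In an octahedral field the d³ configuration is t₂g³e_g⁰ (only one arrangement possible), giving 3 unpaired electrons.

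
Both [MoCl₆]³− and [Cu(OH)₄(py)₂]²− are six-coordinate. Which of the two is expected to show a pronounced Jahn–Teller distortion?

[MoCl₆]³−: Ligand charges: each chloride is −1. With an overall charge of −3 the molybdenum centre must be in the +3 oxidation state. Group 6 minus oxidation state 3 gives a d³ configuration. The d³ configuration leaves the e_g set evenly filled (or empty) — no strong Jahn–Teller driving force.
[Cu(OH)₄(py)₂]²−: Summing ligand charges against the −2 overall charge gives an oxidation state of +2 for copper. Copper is a group-11 element; Cu(II) is therefore d⁹. The t₂g⁶e_g³ configuration has an unevenly filled e_g set; the Jahn–Teller theorem predicts a tetragonal distortion (typically axial elongation) to lift the degeneracy.

[Cu(OH)₄(py)₂]²−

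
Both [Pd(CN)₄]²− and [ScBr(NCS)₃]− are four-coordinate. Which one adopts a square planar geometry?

For [Pd(CN)₄]²−: Ligand charges: each cyanide is −1. With an overall charge of −2 the palladium centre must be in the +2 oxidation state. Pd sits in group 10, so the d-electron count is 10 − 2 = 8. A 4d d⁸ ion has a large crystal-field splitting; square planar leaves the high-energy d_{x²−y²} orbital empty and maximises CFSE. → square planar.
For [ScBr(NCS)₃]−: Each bromide is −1; each isothiocyanate is −1; balancing the −1 overall charge requires Sc(III). Scandium is a group-3 element; Sc(III) is therefore d⁰. A d⁰ ion has no crystal-field stabilisation preference between square planar and tetrahedral, so four ligands adopt the sterically favoured tetrahedral geometry. → tetrahedral.

[Pd(CN)₄]²−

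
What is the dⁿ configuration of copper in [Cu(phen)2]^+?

d¹⁰

Ligand charges: 1,10-phenanthroline is neutral. With an overall charge of +1 the copper centre must be in the +1 oxidation state.
Group 11 minus oxidation state 1 gives a d¹⁰ configuration.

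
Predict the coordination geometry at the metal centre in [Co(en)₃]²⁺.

Summing ligand charges against the +2 overall charge gives an oxidation state of +2 for cobalt.
Co sits in group 9, so the d-electron count is 9 − 2 = 7.
Counting donor atoms: 3×ethylenediamine (bidentate) → 6 donors. Coordination number = 6.
Six donors around a single metal centre give an octahedral coordination sphere.

octahedral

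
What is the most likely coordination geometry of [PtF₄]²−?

square planar

Summing ligand charges against the −2 overall charge gives an oxidation state of +2 for platinum.
Pt sits in group 10, so the d-electron count is 10 − 2 = 8.
Coordination number: 4.
A 5d d⁸ ion has a large crystal-field splitting; square planar leaves the high-energy d_{x²−y²} orbital empty and maximises CFSE.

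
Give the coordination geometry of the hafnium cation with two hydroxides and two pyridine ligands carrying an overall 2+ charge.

tetrahedral

Summing ligand charges against the +2 overall charge gives an oxidation state of +4 for hafnium.
Hafnium is a group-4 element; Hf(IV) is therefore d⁰.
Coordination number: 4.
A d⁰ ion has no crystal-field stabilisation preference between square planar and tetrahedral, so four ligands adopt the sterically favoured tetrahedral geometry.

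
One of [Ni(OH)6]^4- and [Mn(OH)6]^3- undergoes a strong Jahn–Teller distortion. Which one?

[Ni(OH)6]^4-: Ligand charges: each hydroxide is −1. With an overall charge of −4 the nickel centre must be in the +2 oxidation state. Group 10 minus oxidation state 2 gives a d⁸ configuration. The d⁸ configuration leaves the e_g set evenly filled (or empty) — no strong Jahn–Teller driving force.
[Mn(OH)6]^3-: Ligand charges: each hydroxide is −1. With an overall charge of −3 the manganese centre must be in the +3 oxidation state. Manganese is a group-7 element; Mn(III) is therefore d⁴. Hydroxide is a weak-field ligand for a first-row metal, so the complex is high-spin. The t₂g³e_g¹ (high-spin) configuration has an unevenly filled e_g set; the Jahn–Teller theorem predicts a tetragonal distortion (typically axial elongation) to lift the degeneracy.

[Mn(OH)6]^3-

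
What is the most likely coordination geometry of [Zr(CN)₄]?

Summing ligand charges against the 0 overall charge gives an oxidation state of +4 for zirconium.
Zirconium is a group-4 element; Zr(IV) is therefore d⁰.
Coordination number: 4.
A d⁰ ion has no crystal-field stabilisation preference between square planar and tetrahedral, so four ligands adopt the sterically favoured tetrahedral geometry.

tetrahedral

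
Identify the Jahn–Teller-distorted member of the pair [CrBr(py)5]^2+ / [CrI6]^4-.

[CrI6]^4-

[CrBr(py)5]^2+: Each bromide is −1; pyridine is neutral; balancing the +2 overall charge requires Cr(III). Group 6 minus oxidation state 3 gives a d³ configuration. The d³ configuration leaves the e_g set evenly filled (or empty) — no strong Jahn–Teller driving force.
[CrI6]^4-: Ligand charges: each iodide is −1. With an overall charge of −4 the chromium centre must be in the +2 oxidation state. Cr sits in group 6, so the d-electron count is 6 − 2 = 4. Iodide is a weak-field ligand for a first-row metal, so the complex is high-spin. The t₂g³e_g¹ (high-spin) configuration has an unevenly filled e_g set; the Jahn–Teller theorem predicts a tetragonal distortion (typically axial elongation) to lift the degeneracy.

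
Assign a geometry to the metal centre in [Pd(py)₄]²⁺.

square planar

Ligand charges: pyridine is neutral. With an overall charge of +2 the palladium centre must be in the +2 oxidation state.
Pd sits in group 10, so the d-electron count is 10 − 2 = 8.
Coordination number: 4.
A 4d d⁸ ion has a large crystal-field splitting; square planar leaves the high-energy d_{x²−y²} orbital empty and maximises CFSE.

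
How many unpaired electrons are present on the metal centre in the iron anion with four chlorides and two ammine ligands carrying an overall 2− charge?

Each chloride is −1; ammonia is neutral; balancing the −2 overall charge requires Fe(II).
Group 8 minus oxidation state 2 gives a d⁶ configuration.
The spin state decides the count: Chloride is a weak-field ligand for a first-row metal, so the complex is high-spin.
An octahedral high-spin d⁶ ion is t₂g⁴e_g², giving 4 unpaired electrons.

4 unpaired electrons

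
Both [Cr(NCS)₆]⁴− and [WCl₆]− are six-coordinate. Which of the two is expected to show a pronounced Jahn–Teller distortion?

[Cr(NCS)₆]⁴−: Each isothiocyanate is −1; balancing the −4 overall charge requires Cr(II). Cr sits in group 6, so the d-electron count is 6 − 2 = 4. Isothiocyanate is a weak-field ligand for a first-row metal, so the complex is high-spin. The t₂g³e_g¹ (high-spin) configuration has an unevenly filled e_g set; the Jahn–Teller theorem predicts a tetragonal distortion (typically axial elongation) to lift the degeneracy.
[WCl₆]−: Ligand charges: each chloride is −1. With an overall charge of −1 the tungsten centre must be in the +5 oxidation state. Group 6 minus oxidation state 5 gives a d¹ configuration. The d¹ configuration leaves the e_g set evenly filled (or empty) — no strong Jahn–Teller driving force.

[Cr(NCS)₆]⁴−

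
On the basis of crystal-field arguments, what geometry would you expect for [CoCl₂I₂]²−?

Each chloride is −1; each iodide is −1; balancing the −2 overall charge requires Co(II).
Group 9 minus oxidation state 2 gives a d⁷ configuration.
With 4 monodentate ligands the coordination number is 4.
Chloride and iodide are weak-field ligands.
For a high-spin 3d d⁷ ion with weak-field ligands the small Δₜ gives little square-planar CFSE advantage, so four ligands adopt the sterically favoured tetrahedral geometry.

tetrahedral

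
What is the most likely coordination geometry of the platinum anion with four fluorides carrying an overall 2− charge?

Each fluoride is −1; balancing the −2 overall charge requires Pt(II).
Pt sits in group 10, so the d-electron count is 10 − 2 = 8.
Coordination number: 4.
A 5d d⁸ ion has a large crystal-field splitting; square planar leaves the high-energy d_{x²−y²} orbital empty and maximises CFSE.

square planar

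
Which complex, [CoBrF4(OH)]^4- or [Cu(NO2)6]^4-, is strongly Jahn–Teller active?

[Cu(NO2)6]^4-

[CoBrF4(OH)]^4-: Each bromide is −1; each fluoride is −1; each hydroxide is −1; balancing the −4 overall charge requires Co(II). Co sits in group 9, so the d-electron count is 9 − 2 = 7. Bromide, fluoride, and hydroxide are weak-field ligands for a first-row metal, so the complex is high-spin. The d⁷ configuration leaves the e_g set evenly filled (or empty) — no strong Jahn–Teller driving force.
[Cu(NO2)6]^4-: Summing ligand charges against the −4 overall charge gives an oxidation state of +2 for copper. Copper is a group-11 element; Cu(II) is therefore d⁹. The t₂g⁶e_g³ configuration has an unevenly filled e_g set; the Jahn–Teller theorem predicts a tetragonal distortion (typically axial elongation) to lift the degeneracy.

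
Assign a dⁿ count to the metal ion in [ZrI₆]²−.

Each iodide is −1; balancing the −2 overall charge requires Zr(IV).
Group 4 minus oxidation state 4 gives a d⁰ configuration.

d⁰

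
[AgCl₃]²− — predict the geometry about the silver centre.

trigonal planar

Ligand charges: each chloride is −1. With an overall charge of −2 the silver centre must be in the +1 oxidation state.
Silver is a group-11 element; Ag(I) is therefore d¹⁰.
With 3 monodentate ligands the coordination number is 3.
Three ligands around a d¹⁰ centre minimise repulsion in a trigonal-planar arrangement.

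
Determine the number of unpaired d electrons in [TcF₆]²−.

3

Ligand charges: each fluoride is −1. With an overall charge of −2 the technetium centre must be in the +4 oxidation state.
Tc sits in group 7, so the d-electron count is 7 − 4 = 3.
In an octahedral field the d³ configuration is t₂g³e_g⁰ (only one arrangement possible), giving 3 unpaired electrons.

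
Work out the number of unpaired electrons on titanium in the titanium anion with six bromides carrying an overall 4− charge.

2 unpaired electrons

Ligand charges: each bromide is −1. With an overall charge of −4 the titanium centre must be in the +2 oxidation state.
Ti sits in group 4, so the d-electron count is 4 − 2 = 2.
In an octahedral field the d² configuration is t₂g²e_g⁰ (only one arrangement possible), giving 2 unpaired electrons.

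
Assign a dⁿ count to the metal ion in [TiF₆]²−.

Ligand charges: each fluoride is −1. With an overall charge of −2 the titanium centre must be in the +4 oxidation state.
Ti sits in group 4, so the d-electron count is 4 − 4 = 0.

d⁰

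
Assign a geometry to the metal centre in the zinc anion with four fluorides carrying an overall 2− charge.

tetrahedral

Each fluoride is −1; balancing the −2 overall charge requires Zn(II).
Zinc is a group-12 element; Zn(II) is therefore d¹⁰.
With 4 monodentate ligands the coordination number is 4.
A d¹⁰ ion has no crystal-field stabilisation preference between square planar and tetrahedral, so four ligands adopt the sterically favoured tetrahedral geometry.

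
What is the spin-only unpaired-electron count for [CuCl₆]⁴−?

1

Each chloride is −1; balancing the −4 overall charge requires Cu(II).
Group 11 minus oxidation state 2 gives a d⁹ configuration.
In an octahedral field the d⁹ configuration is t₂g⁶e_g³ (only one arrangement possible), giving 1 unpaired electron.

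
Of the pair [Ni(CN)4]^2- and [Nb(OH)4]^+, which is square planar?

[Ni(CN)4]^2-

For [Ni(CN)4]^2-: Summing ligand charges against the −2 overall charge gives an oxidation state of +2 for nickel. Ni sits in group 10, so the d-electron count is 10 − 2 = 8. Cyanide is a strong-field ligand (high in the spectrochemical series). A 3d d⁸ ion with strong-field ligands gains enough CFSE to favour square planar over tetrahedral. → square planar.
For [Nb(OH)4]^+: Summing ligand charges against the +1 overall charge gives an oxidation state of +5 for niobium. Niobium is a group-5 element; Nb(V) is therefore d⁰. A d⁰ ion has no crystal-field stabilisation preference between square planar and tetrahedral, so four ligands adopt the sterically favoured tetrahedral geometry. → tetrahedral.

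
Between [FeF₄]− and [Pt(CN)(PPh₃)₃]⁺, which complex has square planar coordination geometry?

[Pt(CN)(PPh₃)₃]⁺

For [FeF₄]−: Ligand charges: each fluoride is −1. With an overall charge of −1 the iron centre must be in the +3 oxidation state. Group 8 minus oxidation state 3 gives a d⁵ configuration. A high-spin d⁵ ion has zero CFSE in either geometry, so four ligands adopt the sterically favoured tetrahedral geometry. → tetrahedral.
For [Pt(CN)(PPh₃)₃]⁺: Ligand charges: each cyanide is −1; triphenylphosphine is neutral. With an overall charge of +1 the platinum centre must be in the +2 oxidation state. Group 10 minus oxidation state 2 gives a d⁸ configuration. A 5d d⁸ ion has a large crystal-field splitting; square planar leaves the high-energy d_{x²−y²} orbital empty and maximises CFSE. → square planar.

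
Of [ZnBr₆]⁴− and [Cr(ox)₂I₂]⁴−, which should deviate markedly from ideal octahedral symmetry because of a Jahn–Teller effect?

[Cr(ox)₂I₂]⁴−

[ZnBr₆]⁴−: Each bromide is −1; balancing the −4 overall charge requires Zn(II). Group 12 minus oxidation state 2 gives a d¹⁰ configuration. The d¹⁰ configuration leaves the e_g set evenly filled (or empty) — no strong Jahn–Teller driving force.
[Cr(ox)₂I₂]⁴−: Each oxalate is −2; each iodide is −1; balancing the −4 overall charge requires Cr(II). Cr sits in group 6, so the d-electron count is 6 − 2 = 4. Iodide and oxalate are weak-field ligands for a first-row metal, so the complex is high-spin. The t₂g³e_g¹ (high-spin) configuration has an unevenly filled e_g set; the Jahn–Teller theorem predicts a tetragonal distortion (typically axial elongation) to lift the degeneracy.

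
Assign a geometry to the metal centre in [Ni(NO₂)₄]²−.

square planar

Each nitro (N-bound nitrite) is −1; balancing the −2 overall charge requires Ni(II).
Nickel is a group-10 element; Ni(II) is therefore d⁸.
With 4 monodentate ligands the coordination number is 4.
Nitro (N-bound nitrite) is a strong-field ligand (high in the spectrochemical series).
A 3d d⁸ ion with strong-field ligands gains enough CFSE to favour square planar over tetrahedral.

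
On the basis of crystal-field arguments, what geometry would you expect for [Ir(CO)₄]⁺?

square planar

Summing ligand charges against the +1 overall charge gives an oxidation state of +1 for iridium.
Ir sits in group 9, so the d-electron count is 9 − 1 = 8.
With 4 monodentate ligands the coordination number is 4.
A 5d d⁸ ion has a large crystal-field splitting; square planar leaves the high-energy d_{x²−y²} orbital empty and maximises CFSE.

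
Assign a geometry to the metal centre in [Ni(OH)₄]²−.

Each hydroxide is −1; balancing the −2 overall charge requires Ni(II).
Nickel is a group-10 element; Ni(II) is therefore d⁸.
Coordination number: 4.
Hydroxide is a weak-field ligand.
With weak-field ligands the CFSE gain from square planar is small, so a 3d d⁸ ion takes the sterically preferred tetrahedral geometry.

tetrahedral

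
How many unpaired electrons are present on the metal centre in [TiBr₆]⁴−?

2 unpaired electrons

Each bromide is −1; balancing the −4 overall charge requires Ti(II).
Titanium is a group-4 element; Ti(II) is therefore d².
In an octahedral field the d² configuration is t₂g²e_g⁰ (only one arrangement possible), giving 2 unpaired electrons.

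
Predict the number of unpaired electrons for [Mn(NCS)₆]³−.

4

Each isothiocyanate is −1; balancing the −3 overall charge requires Mn(III).
Mn sits in group 7, so the d-electron count is 7 − 3 = 4.
The spin state decides the count: Isothiocyanate is a weak-field ligand for a first-row metal, so the complex is high-spin.
An octahedral high-spin d⁴ ion is t₂g³e_g¹, giving 4 unpaired electrons.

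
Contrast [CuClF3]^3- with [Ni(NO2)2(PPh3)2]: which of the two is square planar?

[Ni(NO2)2(PPh3)2]

For [CuClF3]^3-: Each chloride is −1; each fluoride is −1; balancing the −3 overall charge requires Cu(I). Cu sits in group 11, so the d-electron count is 11 − 1 = 10. A d¹⁰ ion has no crystal-field stabilisation preference between square planar and tetrahedral, so four ligands adopt the sterically favoured tetrahedral geometry. → tetrahedral.
For [Ni(NO2)2(PPh3)2]: Each nitro (N-bound nitrite) is −1; triphenylphosphine is neutral; balancing the 0 overall charge requires Ni(II). Group 10 minus oxidation state 2 gives a d⁸ configuration. Nitro (N-bound nitrite) and triphenylphosphine are strong-field ligands (high in the spectrochemical series). A 3d d⁸ ion with strong-field ligands gains enough CFSE to favour square planar over tetrahedral. → square planar.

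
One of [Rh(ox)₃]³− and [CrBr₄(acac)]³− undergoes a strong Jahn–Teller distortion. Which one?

[Rh(ox)₃]³−: Summing ligand charges against the −3 overall charge gives an oxidation state of +3 for rhodium. Rh sits in group 9, so the d-electron count is 9 − 3 = 6. A 4d ion has a large Δₒ and is invariably low-spin. The d⁶ configuration leaves the e_g set evenly filled (or empty) — no strong Jahn–Teller driving force.
[CrBr₄(acac)]³−: Each bromide is −1; each acetylacetonate is −1; balancing the −3 overall charge requires Cr(II). Chromium is a group-6 element; Cr(II) is therefore d⁴. Acetylacetonate and bromide are weak-field ligands for a first-row metal, so the complex is high-spin. The t₂g³e_g¹ (high-spin) configuration has an unevenly filled e_g set; the Jahn–Teller theorem predicts a tetragonal distortion (typically axial elongation) to lift the degeneracy.

[CrBr₄(acac)]³−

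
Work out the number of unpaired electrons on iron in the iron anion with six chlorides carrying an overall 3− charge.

Each chloride is −1; balancing the −3 overall charge requires Fe(III).
Group 8 minus oxidation state 3 gives a d⁵ configuration.
The spin state decides the count: Chloride is a weak-field ligand for a first-row metal, so the complex is high-spin.
An octahedral high-spin d⁵ ion is t₂g³e_g², giving 5 unpaired electrons.

5 unpaired electrons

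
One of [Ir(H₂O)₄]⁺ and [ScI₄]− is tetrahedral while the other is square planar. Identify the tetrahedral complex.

[ScI₄]−

For [Ir(H₂O)₄]⁺: Water is neutral; balancing the +1 overall charge requires Ir(I). Group 9 minus oxidation state 1 gives a d⁸ configuration. A 5d d⁸ ion has a large crystal-field splitting; square planar leaves the high-energy d_{x²−y²} orbital empty and maximises CFSE. → square planar.
For [ScI₄]−: Summing ligand charges against the −1 overall charge gives an oxidation state of +3 for scandium. Scandium is a group-3 element; Sc(III) is therefore d⁰. A d⁰ ion has no crystal-field stabilisation preference between square planar and tetrahedral, so four ligands adopt the sterically favoured tetrahedral geometry. → tetrahedral.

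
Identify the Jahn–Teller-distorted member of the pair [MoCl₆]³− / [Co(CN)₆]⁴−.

[Co(CN)₆]⁴−

[MoCl₆]³−: Ligand charges: each chloride is −1. With an overall charge of −3 the molybdenum centre must be in the +3 oxidation state. Molybdenum is a group-6 element; Mo(III) is therefore d³. The d³ configuration leaves the e_g set evenly filled (or empty) — no strong Jahn–Teller driving force.
[Co(CN)₆]⁴−: Ligand charges: each cyanide is −1. With an overall charge of −4 the cobalt centre must be in the +2 oxidation state. Cobalt is a group-9 element; Co(II) is therefore d⁷. Cyanide is a strong-field ligand (high in the spectrochemical series) for a first-row metal, so the complex is low-spin. The t₂g⁶e_g¹ (low-spin) configuration has an unevenly filled e_g set; the Jahn–Teller theorem predicts a tetragonal distortion (typically axial elongation) to lift the degeneracy.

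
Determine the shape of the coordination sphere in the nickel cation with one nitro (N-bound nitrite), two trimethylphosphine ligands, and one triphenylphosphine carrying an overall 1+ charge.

Ligand charges: each nitro (N-bound nitrite) is −1; trimethylphosphine is neutral; triphenylphosphine is neutral. With an overall charge of +1 the nickel centre must be in the +2 oxidation state.
Group 10 minus oxidation state 2 gives a d⁸ configuration.
With 4 monodentate ligands the coordination number is 4.
Nitro (N-bound nitrite), trimethylphosphine, and triphenylphosphine are strong-field ligands (high in the spectrochemical series).
A 3d d⁸ ion with strong-field ligands gains enough CFSE to favour square planar over tetrahedral.

square planar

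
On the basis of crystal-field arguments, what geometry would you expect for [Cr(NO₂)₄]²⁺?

tetrahedral

Summing ligand charges against the +2 overall charge gives an oxidation state of +6 for chromium.
Chromium is a group-6 element; Cr(VI) is therefore d⁰.
Coordination number: 4.
A d⁰ ion has no crystal-field stabilisation preference between square planar and tetrahedral, so four ligands adopt the sterically favoured tetrahedral geometry.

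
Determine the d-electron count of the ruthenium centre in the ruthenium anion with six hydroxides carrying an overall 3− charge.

Summing ligand charges against the −3 overall charge gives an oxidation state of +3 for ruthenium.
Group 8 minus oxidation state 3 gives a d⁵ configuration.

d⁵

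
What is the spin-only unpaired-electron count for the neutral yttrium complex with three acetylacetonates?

0 unpaired electrons

Each acetylacetonate is −1; balancing the 0 overall charge requires Y(III).
Group 3 minus oxidation state 3 gives a d⁰ configuration.
Counting donor atoms: 3×acetylacetonate (bidentate) → 6 donors. Coordination number = 6.
In an octahedral field the d⁰ configuration is t₂g⁰e_g⁰, giving 0 unpaired electrons.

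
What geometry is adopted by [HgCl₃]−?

Summing ligand charges against the −1 overall charge gives an oxidation state of +2 for mercury.
Hg sits in group 12, so the d-electron count is 12 − 2 = 10.
With 3 monodentate ligands the coordination number is 3.
Three ligands around a d¹⁰ centre minimise repulsion in a trigonal-planar arrangement.

trigonal planar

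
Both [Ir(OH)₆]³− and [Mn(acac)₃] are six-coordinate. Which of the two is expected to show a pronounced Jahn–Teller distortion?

[Mn(acac)₃]

[Ir(OH)₆]³−: Ligand charges: each hydroxide is −1. With an overall charge of −3 the iridium centre must be in the +3 oxidation state. Ir sits in group 9, so the d-electron count is 9 − 3 = 6. A 5d ion has a large Δₒ and is invariably low-spin. The d⁶ configuration leaves the e_g set evenly filled (or empty) — no strong Jahn–Teller driving force.
[Mn(acac)₃]: Ligand charges: each acetylacetonate is −1. With an overall charge of 0 the manganese centre must be in the +3 oxidation state. Group 7 minus oxidation state 3 gives a d⁴ configuration. Acetylacetonate is a weak-field ligand for a first-row metal, so the complex is high-spin. The t₂g³e_g¹ (high-spin) configuration has an unevenly filled e_g set; the Jahn–Teller theorem predicts a tetragonal distortion (typically axial elongation) to lift the degeneracy.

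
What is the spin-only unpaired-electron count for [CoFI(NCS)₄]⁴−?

3

Each fluoride is −1; each iodide is −1; each isothiocyanate is −1; balancing the −4 overall charge requires Co(II).
Co sits in group 9, so the d-electron count is 9 − 2 = 7.
The spin state decides the count: Fluoride, iodide, and isothiocyanate are weak-field ligands for a first-row metal, so the complex is high-spin.
An octahedral high-spin d⁷ ion is t₂g⁵e_g², giving 3 unpaired electrons.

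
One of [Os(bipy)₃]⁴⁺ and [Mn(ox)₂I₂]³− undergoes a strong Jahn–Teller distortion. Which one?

[Mn(ox)₂I₂]³−

[Os(bipy)₃]⁴⁺: Summing ligand charges against the +4 overall charge gives an oxidation state of +4 for osmium. Osmium is a group-8 element; Os(IV) is therefore d⁴. A 5d ion has a large Δₒ and is invariably low-spin. The d⁴ configuration leaves the e_g set evenly filled (or empty) — no strong Jahn–Teller driving force.
[Mn(ox)₂I₂]³−: Summing ligand charges against the −3 overall charge gives an oxidation state of +3 for manganese. Manganese is a group-7 element; Mn(III) is therefore d⁴. Iodide and oxalate are weak-field ligands for a first-row metal, so the complex is high-spin. The t₂g³e_g¹ (high-spin) configuration has an unevenly filled e_g set; the Jahn–Teller theorem predicts a tetragonal distortion (typically axial elongation) to lift the degeneracy.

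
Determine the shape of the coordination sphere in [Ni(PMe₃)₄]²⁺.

Trimethylphosphine is neutral; balancing the +2 overall charge requires Ni(II).
Ni sits in group 10, so the d-electron count is 10 − 2 = 8.
Coordination number: 4.
Trimethylphosphine is a strong-field ligand (high in the spectrochemical series).
A 3d d⁸ ion with strong-field ligands gains enough CFSE to favour square planar over tetrahedral.

square planar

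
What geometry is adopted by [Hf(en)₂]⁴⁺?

Summing ligand charges against the +4 overall charge gives an oxidation state of +4 for hafnium.
Hafnium is a group-4 element; Hf(IV) is therefore d⁰.
Counting donor atoms: 2×ethylenediamine (bidentate) → 4 donors. Coordination number = 4.
A d⁰ ion has no crystal-field stabilisation preference between square planar and tetrahedral, so four ligands adopt the sterically favoured tetrahedral geometry.

tetrahedral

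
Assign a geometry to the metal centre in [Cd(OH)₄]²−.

Each hydroxide is −1; balancing the −2 overall charge requires Cd(II).
Cd sits in group 12, so the d-electron count is 12 − 2 = 10.
With 4 monodentate ligands the coordination number is 4.
A d¹⁰ ion has no crystal-field stabilisation preference between square planar and tetrahedral, so four ligands adopt the sterically favoured tetrahedral geometry.

tetrahedral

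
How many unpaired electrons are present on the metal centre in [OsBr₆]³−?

Ligand charges: each bromide is −1. With an overall charge of −3 the osmium centre must be in the +3 oxidation state.
Osmium is a group-8 element; Os(III) is therefore d⁵.
The spin state decides the count: a 5d ion has a large Δₒ and is invariably low-spin.
An octahedral low-spin d⁵ ion is t₂g⁵e_g⁰, giving 1 unpaired electron.

1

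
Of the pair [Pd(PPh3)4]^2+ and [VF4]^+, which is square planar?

[Pd(PPh3)4]^2+

For [Pd(PPh3)4]^2+: Summing ligand charges against the +2 overall charge gives an oxidation state of +2 for palladium. Group 10 minus oxidation state 2 gives a d⁸ configuration. A 4d d⁸ ion has a large crystal-field splitting; square planar leaves the high-energy d_{x²−y²} orbital empty and maximises CFSE. → square planar.
For [VF4]^+: Each fluoride is −1; balancing the +1 overall charge requires V(V). Group 5 minus oxidation state 5 gives a d⁰ configuration. A d⁰ ion has no crystal-field stabilisation preference between square planar and tetrahedral, so four ligands adopt the sterically favoured tetrahedral geometry. → tetrahedral.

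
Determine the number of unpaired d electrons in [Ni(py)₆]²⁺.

2

Ligand charges: pyridine is neutral. With an overall charge of +2 the nickel centre must be in the +2 oxidation state.
Group 10 minus oxidation state 2 gives a d⁸ configuration.
In an octahedral field the d⁸ configuration is t₂g⁶e_g² (only one arrangement possible), giving 2 unpaired electrons.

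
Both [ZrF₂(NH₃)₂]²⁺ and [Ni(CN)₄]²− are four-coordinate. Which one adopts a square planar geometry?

[Ni(CN)₄]²−

For [ZrF₂(NH₃)₂]²⁺: Ligand charges: each fluoride is −1; ammonia is neutral. With an overall charge of +2 the zirconium centre must be in the +4 oxidation state. Group 4 minus oxidation state 4 gives a d⁰ configuration. A d⁰ ion has no crystal-field stabilisation preference between square planar and tetrahedral, so four ligands adopt the sterically favoured tetrahedral geometry. → tetrahedral.
For [Ni(CN)₄]²−: Summing ligand charges against the −2 overall charge gives an oxidation state of +2 for nickel. Ni sits in group 10, so the d-electron count is 10 − 2 = 8. Cyanide is a strong-field ligand (high in the spectrochemical series). A 3d d⁸ ion with strong-field ligands gains enough CFSE to favour square planar over tetrahedral. → square planar.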